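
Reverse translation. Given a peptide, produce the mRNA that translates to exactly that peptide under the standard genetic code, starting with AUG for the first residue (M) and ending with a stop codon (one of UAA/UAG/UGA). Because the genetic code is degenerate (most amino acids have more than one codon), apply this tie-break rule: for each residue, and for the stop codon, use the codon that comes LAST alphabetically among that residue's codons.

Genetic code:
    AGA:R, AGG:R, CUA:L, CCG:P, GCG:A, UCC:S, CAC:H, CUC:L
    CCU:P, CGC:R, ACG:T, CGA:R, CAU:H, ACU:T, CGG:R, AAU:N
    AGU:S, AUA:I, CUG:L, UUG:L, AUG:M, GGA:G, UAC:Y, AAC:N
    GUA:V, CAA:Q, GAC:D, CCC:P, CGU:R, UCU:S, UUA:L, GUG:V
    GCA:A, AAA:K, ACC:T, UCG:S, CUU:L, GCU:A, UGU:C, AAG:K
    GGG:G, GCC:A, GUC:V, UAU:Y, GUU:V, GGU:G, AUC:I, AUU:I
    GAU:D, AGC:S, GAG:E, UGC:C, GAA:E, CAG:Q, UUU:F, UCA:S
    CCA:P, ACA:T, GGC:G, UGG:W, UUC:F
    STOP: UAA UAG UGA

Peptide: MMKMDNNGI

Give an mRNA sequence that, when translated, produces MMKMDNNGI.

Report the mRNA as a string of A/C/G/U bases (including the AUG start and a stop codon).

residue 1: M -> AUG (start codon)
residue 2: M -> AUG (only codon)
residue 3: K codons sorted = AAA,AAG -> pick last = AAG
residue 4: M -> AUG (only codon)
residue 5: D codons sorted = GAC,GAU -> pick last = GAU
residue 6: N codons sorted = AAC,AAU -> pick last = AAU
residue 7: N codons sorted = AAC,AAU -> pick last = AAU
residue 8: G codons sorted = GGA,GGC,GGG,GGU -> pick last = GGU
residue 9: I codons sorted = AUA,AUC,AUU -> pick last = AUU
terminator: stop codons sorted = UAA,UAG,UGA -> pick last = UGA

Answer: mRNA: AUGAUGAAGAUGGAUAAUAAUGGUAUUUGA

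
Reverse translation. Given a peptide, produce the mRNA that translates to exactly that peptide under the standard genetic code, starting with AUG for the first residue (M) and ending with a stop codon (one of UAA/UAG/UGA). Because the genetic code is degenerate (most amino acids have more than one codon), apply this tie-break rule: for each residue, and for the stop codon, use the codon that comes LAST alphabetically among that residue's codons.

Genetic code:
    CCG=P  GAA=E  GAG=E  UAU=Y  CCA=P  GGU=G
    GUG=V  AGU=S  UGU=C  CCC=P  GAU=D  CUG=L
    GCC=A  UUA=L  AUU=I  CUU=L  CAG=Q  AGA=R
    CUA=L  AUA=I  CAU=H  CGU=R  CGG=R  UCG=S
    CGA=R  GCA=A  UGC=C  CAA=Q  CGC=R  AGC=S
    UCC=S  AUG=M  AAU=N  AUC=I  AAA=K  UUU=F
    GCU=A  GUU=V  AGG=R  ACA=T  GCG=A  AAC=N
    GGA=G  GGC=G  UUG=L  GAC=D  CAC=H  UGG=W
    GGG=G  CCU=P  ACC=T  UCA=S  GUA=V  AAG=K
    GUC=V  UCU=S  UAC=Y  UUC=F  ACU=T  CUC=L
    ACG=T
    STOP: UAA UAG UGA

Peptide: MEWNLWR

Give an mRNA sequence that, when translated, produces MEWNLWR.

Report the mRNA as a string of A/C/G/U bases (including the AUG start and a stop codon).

residue 1: M -> AUG (start codon)
residue 2: E codons sorted = GAA,GAG -> pick last = GAG
residue 3: W -> UGG (only codon)
residue 4: N codons sorted = AAC,AAU -> pick last = AAU
residue 5: L codons sorted = CUA,CUC,CUG,CUU,UUA,UUG -> pick last = UUG
residue 6: W -> UGG (only codon)
residue 7: R codons sorted = AGA,AGG,CGA,CGC,CGG,CGU -> pick last = CGU
terminator: stop codons sorted = UAA,UAG,UGA -> pick last = UGA

Answer: mRNA: AUGGAGUGGAAUUUGUGGCGUUGA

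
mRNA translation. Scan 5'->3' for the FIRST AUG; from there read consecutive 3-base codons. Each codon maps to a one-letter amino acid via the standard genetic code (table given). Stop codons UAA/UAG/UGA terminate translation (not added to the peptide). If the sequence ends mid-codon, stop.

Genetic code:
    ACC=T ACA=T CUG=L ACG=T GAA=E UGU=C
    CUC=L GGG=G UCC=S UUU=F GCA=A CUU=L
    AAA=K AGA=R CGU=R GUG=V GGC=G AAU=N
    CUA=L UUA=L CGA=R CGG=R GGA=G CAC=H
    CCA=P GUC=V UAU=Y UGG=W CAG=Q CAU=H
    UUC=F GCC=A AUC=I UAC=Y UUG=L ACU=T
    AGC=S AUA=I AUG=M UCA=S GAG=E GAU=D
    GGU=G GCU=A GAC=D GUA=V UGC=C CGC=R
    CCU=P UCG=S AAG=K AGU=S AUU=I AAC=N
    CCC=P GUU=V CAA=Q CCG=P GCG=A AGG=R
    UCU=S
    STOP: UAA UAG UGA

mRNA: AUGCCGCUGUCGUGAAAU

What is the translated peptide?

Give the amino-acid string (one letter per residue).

Answer: MPLS

Derivation:
start AUG at pos 0
pos 0: AUG -> M; peptide=M
pos 3: CCG -> P; peptide=MP
pos 6: CUG -> L; peptide=MPL
pos 9: UCG -> S; peptide=MPLS
pos 12: UGA -> STOP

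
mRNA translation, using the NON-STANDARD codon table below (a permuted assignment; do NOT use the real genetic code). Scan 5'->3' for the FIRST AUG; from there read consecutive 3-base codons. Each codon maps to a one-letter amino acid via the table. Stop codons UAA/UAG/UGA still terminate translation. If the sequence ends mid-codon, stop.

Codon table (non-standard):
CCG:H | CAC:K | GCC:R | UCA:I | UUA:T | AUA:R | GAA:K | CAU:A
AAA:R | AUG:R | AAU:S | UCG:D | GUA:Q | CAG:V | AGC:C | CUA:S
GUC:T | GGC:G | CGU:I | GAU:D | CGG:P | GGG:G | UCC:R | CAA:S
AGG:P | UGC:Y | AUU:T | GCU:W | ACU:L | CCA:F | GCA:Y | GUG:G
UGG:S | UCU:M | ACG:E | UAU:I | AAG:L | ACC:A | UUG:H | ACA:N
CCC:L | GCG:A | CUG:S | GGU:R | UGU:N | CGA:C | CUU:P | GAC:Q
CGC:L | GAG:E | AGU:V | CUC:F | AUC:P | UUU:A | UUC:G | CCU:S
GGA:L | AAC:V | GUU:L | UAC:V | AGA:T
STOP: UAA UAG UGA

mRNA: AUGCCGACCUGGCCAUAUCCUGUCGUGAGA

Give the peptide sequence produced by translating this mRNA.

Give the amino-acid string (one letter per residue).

start AUG at pos 0
pos 0: AUG -> R; peptide=R
pos 3: CCG -> H; peptide=RH
pos 6: ACC -> A; peptide=RHA
pos 9: UGG -> S; peptide=RHAS
pos 12: CCA -> F; peptide=RHASF
pos 15: UAU -> I; peptide=RHASFI
pos 18: CCU -> S; peptide=RHASFIS
pos 21: GUC -> T; peptide=RHASFIST
pos 24: GUG -> G; peptide=RHASFISTG
pos 27: AGA -> T; peptide=RHASFISTGT
pos 30: only 0 nt remain (<3), stop (end of mRNA)

Answer: RHASFISTGT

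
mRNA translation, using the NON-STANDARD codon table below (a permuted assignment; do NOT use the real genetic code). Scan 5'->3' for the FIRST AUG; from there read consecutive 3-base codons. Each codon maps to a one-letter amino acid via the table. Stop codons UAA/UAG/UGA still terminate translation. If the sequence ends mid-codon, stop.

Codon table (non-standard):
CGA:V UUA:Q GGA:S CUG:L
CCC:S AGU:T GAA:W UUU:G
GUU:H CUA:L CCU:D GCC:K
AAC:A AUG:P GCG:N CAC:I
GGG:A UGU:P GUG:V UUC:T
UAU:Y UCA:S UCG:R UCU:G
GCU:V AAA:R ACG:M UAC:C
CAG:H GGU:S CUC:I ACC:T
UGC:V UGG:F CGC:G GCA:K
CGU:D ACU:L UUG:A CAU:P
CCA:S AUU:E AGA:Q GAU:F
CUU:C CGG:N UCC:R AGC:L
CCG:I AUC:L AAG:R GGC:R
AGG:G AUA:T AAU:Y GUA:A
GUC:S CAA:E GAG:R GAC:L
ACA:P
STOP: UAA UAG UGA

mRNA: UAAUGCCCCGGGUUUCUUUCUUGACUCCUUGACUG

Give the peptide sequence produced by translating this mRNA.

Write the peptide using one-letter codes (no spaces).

start AUG at pos 2
pos 2: AUG -> P; peptide=P
pos 5: CCC -> S; peptide=PS
pos 8: CGG -> N; peptide=PSN
pos 11: GUU -> H; peptide=PSNH
pos 14: UCU -> G; peptide=PSNHG
pos 17: UUC -> T; peptide=PSNHGT
pos 20: UUG -> A; peptide=PSNHGTA
pos 23: ACU -> L; peptide=PSNHGTAL
pos 26: CCU -> D; peptide=PSNHGTALD
pos 29: UGA -> STOP

Answer: PSNHGTALD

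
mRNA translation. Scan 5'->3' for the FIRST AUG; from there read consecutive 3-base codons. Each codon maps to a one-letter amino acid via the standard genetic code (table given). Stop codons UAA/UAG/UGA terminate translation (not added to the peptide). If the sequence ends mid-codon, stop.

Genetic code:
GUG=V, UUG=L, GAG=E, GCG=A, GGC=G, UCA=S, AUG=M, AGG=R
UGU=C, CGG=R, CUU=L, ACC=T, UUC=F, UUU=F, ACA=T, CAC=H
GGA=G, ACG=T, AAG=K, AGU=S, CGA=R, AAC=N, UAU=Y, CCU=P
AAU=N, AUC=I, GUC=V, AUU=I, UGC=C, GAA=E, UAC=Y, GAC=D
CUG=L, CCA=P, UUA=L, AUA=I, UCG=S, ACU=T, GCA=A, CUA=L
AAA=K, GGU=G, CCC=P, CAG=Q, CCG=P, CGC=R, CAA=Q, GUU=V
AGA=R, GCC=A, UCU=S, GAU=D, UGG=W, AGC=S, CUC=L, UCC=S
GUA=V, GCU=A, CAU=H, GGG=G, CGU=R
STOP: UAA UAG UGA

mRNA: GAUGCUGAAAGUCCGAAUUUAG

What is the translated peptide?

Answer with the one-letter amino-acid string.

Answer: MLKVRI

Derivation:
start AUG at pos 1
pos 1: AUG -> M; peptide=M
pos 4: CUG -> L; peptide=ML
pos 7: AAA -> K; peptide=MLK
pos 10: GUC -> V; peptide=MLKV
pos 13: CGA -> R; peptide=MLKVR
pos 16: AUU -> I; peptide=MLKVRI
pos 19: UAG -> STOP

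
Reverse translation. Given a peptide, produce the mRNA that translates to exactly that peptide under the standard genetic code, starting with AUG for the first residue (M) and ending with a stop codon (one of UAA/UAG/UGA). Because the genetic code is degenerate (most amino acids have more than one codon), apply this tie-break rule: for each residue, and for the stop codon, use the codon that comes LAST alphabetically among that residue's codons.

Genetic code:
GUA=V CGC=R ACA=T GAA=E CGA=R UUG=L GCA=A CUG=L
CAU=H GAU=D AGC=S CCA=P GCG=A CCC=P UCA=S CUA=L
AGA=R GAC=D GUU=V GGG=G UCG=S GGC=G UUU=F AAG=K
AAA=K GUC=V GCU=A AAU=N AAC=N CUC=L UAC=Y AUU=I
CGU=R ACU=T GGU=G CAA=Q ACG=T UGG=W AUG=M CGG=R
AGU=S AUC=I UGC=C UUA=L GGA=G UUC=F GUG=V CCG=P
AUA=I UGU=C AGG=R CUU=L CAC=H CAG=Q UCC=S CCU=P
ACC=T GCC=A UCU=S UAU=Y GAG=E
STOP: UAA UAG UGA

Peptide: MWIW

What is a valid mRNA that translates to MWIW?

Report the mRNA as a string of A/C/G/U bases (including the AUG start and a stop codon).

residue 1: M -> AUG (start codon)
residue 2: W -> UGG (only codon)
residue 3: I codons sorted = AUA,AUC,AUU -> pick last = AUU
residue 4: W -> UGG (only codon)
terminator: stop codons sorted = UAA,UAG,UGA -> pick last = UGA

Answer: mRNA: AUGUGGAUUUGGUGA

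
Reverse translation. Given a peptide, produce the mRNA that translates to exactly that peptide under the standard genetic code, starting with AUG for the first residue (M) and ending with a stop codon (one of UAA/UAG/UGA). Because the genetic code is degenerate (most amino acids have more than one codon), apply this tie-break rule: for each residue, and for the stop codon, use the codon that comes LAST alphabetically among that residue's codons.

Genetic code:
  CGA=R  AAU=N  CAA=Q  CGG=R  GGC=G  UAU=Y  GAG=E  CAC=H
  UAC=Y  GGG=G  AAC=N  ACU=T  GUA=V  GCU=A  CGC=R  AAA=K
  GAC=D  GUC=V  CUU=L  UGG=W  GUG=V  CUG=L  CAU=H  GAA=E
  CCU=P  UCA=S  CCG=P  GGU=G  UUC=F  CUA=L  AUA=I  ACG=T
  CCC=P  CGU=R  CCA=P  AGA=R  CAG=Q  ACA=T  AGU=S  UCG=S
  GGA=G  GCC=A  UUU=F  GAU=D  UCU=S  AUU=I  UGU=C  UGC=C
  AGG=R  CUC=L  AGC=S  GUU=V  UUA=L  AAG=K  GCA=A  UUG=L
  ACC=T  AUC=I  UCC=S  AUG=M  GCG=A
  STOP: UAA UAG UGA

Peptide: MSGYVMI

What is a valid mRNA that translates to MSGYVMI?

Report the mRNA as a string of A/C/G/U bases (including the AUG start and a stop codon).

Answer: mRNA: AUGUCUGGUUAUGUUAUGAUUUGA

Derivation:
residue 1: M -> AUG (start codon)
residue 2: S codons sorted = AGC,AGU,UCA,UCC,UCG,UCU -> pick last = UCU
residue 3: G codons sorted = GGA,GGC,GGG,GGU -> pick last = GGU
residue 4: Y codons sorted = UAC,UAU -> pick last = UAU
residue 5: V codons sorted = GUA,GUC,GUG,GUU -> pick last = GUU
residue 6: M -> AUG (only codon)
residue 7: I codons sorted = AUA,AUC,AUU -> pick last = AUU
terminator: stop codons sorted = UAA,UAG,UGA -> pick last = UGA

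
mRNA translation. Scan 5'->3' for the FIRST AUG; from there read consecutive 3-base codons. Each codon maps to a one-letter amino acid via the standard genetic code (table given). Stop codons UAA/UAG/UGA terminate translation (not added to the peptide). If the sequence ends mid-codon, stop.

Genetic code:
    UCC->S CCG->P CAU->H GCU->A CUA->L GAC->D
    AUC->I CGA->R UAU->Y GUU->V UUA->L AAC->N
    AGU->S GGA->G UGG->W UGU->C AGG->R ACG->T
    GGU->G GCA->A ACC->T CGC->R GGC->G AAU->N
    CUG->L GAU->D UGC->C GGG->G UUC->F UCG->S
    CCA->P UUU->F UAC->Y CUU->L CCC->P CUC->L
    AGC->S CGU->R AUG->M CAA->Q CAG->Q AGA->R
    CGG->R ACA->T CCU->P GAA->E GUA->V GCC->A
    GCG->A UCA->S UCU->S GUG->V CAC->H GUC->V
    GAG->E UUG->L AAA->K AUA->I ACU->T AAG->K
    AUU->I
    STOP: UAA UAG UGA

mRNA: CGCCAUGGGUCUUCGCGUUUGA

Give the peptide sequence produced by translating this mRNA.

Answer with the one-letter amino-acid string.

start AUG at pos 4
pos 4: AUG -> M; peptide=M
pos 7: GGU -> G; peptide=MG
pos 10: CUU -> L; peptide=MGL
pos 13: CGC -> R; peptide=MGLR
pos 16: GUU -> V; peptide=MGLRV
pos 19: UGA -> STOP

Answer: MGLRV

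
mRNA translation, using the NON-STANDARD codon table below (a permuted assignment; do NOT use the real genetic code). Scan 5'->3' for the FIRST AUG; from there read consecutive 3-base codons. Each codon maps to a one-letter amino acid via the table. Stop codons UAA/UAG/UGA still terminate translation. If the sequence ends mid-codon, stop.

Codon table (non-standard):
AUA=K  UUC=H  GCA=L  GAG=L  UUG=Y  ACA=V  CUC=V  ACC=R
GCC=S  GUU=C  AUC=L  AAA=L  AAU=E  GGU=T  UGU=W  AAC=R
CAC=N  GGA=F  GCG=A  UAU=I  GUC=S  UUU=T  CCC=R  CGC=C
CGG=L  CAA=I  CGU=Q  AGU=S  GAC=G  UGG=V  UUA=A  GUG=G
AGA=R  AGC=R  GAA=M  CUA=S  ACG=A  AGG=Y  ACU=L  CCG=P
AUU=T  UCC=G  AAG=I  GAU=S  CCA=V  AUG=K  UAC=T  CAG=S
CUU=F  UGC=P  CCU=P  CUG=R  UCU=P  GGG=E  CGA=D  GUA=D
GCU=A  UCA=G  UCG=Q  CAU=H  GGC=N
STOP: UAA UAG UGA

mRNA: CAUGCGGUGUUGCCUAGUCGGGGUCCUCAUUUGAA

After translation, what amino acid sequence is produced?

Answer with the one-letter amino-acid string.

Answer: KLWPSSESVT

Derivation:
start AUG at pos 1
pos 1: AUG -> K; peptide=K
pos 4: CGG -> L; peptide=KL
pos 7: UGU -> W; peptide=KLW
pos 10: UGC -> P; peptide=KLWP
pos 13: CUA -> S; peptide=KLWPS
pos 16: GUC -> S; peptide=KLWPSS
pos 19: GGG -> E; peptide=KLWPSSE
pos 22: GUC -> S; peptide=KLWPSSES
pos 25: CUC -> V; peptide=KLWPSSESV
pos 28: AUU -> T; peptide=KLWPSSESVT
pos 31: UGA -> STOP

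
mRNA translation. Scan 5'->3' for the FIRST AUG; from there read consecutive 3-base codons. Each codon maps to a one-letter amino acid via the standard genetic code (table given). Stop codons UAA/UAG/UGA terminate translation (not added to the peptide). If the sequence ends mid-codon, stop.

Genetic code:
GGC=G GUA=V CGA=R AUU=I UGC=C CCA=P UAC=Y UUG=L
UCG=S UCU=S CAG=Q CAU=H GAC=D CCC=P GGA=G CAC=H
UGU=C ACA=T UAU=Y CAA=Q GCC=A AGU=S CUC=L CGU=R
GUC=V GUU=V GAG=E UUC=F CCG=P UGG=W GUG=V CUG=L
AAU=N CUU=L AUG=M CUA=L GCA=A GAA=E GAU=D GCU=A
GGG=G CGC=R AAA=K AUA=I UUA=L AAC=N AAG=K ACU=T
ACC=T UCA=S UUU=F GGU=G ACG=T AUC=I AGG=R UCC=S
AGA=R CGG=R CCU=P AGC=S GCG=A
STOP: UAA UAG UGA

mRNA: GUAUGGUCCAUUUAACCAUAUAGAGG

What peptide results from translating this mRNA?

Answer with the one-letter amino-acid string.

start AUG at pos 2
pos 2: AUG -> M; peptide=M
pos 5: GUC -> V; peptide=MV
pos 8: CAU -> H; peptide=MVH
pos 11: UUA -> L; peptide=MVHL
pos 14: ACC -> T; peptide=MVHLT
pos 17: AUA -> I; peptide=MVHLTI
pos 20: UAG -> STOP

Answer: MVHLTI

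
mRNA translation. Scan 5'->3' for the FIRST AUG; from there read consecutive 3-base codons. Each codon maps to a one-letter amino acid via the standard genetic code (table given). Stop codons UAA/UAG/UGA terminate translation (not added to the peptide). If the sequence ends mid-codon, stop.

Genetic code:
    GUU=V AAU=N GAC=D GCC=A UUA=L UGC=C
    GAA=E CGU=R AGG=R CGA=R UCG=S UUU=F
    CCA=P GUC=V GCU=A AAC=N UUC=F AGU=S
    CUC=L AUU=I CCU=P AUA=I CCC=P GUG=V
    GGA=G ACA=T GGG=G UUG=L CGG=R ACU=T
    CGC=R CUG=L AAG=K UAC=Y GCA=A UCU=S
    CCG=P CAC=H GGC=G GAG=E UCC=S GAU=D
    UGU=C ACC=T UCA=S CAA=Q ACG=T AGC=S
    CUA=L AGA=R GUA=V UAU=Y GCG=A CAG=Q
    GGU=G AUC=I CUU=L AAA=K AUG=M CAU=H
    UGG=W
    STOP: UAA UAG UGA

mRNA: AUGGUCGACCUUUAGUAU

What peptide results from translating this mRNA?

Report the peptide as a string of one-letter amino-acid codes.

Answer: MVDL

Derivation:
start AUG at pos 0
pos 0: AUG -> M; peptide=M
pos 3: GUC -> V; peptide=MV
pos 6: GAC -> D; peptide=MVD
pos 9: CUU -> L; peptide=MVDL
pos 12: UAG -> STOP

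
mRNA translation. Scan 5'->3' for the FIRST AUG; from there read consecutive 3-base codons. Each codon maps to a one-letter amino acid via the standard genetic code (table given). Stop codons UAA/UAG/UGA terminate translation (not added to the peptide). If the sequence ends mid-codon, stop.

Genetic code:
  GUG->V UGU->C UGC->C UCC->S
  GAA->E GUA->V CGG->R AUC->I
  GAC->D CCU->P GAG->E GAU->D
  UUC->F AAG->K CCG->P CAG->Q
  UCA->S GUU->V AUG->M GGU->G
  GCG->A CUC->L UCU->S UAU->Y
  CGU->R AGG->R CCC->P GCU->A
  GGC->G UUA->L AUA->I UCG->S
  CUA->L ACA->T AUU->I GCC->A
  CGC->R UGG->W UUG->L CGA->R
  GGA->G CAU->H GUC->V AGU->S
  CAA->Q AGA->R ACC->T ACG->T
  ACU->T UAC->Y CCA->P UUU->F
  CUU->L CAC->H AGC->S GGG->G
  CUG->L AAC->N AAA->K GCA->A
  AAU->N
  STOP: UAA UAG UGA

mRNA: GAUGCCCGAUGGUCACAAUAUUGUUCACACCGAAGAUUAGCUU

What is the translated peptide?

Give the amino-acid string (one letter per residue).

start AUG at pos 1
pos 1: AUG -> M; peptide=M
pos 4: CCC -> P; peptide=MP
pos 7: GAU -> D; peptide=MPD
pos 10: GGU -> G; peptide=MPDG
pos 13: CAC -> H; peptide=MPDGH
pos 16: AAU -> N; peptide=MPDGHN
pos 19: AUU -> I; peptide=MPDGHNI
pos 22: GUU -> V; peptide=MPDGHNIV
pos 25: CAC -> H; peptide=MPDGHNIVH
pos 28: ACC -> T; peptide=MPDGHNIVHT
pos 31: GAA -> E; peptide=MPDGHNIVHTE
pos 34: GAU -> D; peptide=MPDGHNIVHTED
pos 37: UAG -> STOP

Answer: MPDGHNIVHTED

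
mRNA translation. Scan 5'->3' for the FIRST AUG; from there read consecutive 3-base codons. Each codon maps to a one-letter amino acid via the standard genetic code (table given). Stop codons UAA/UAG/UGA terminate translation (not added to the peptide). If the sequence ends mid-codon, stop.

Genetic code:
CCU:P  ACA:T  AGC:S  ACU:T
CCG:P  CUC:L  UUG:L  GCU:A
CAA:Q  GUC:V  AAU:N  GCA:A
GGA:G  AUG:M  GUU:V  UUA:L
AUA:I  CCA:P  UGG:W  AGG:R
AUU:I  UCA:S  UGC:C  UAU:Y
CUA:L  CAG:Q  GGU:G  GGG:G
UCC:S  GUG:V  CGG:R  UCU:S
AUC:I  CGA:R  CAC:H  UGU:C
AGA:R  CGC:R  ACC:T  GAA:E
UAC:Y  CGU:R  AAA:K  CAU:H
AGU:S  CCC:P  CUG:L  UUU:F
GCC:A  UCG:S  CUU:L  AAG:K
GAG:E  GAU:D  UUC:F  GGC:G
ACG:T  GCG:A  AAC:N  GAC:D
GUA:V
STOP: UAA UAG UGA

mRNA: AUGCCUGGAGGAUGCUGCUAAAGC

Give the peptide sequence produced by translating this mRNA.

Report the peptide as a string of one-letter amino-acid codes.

Answer: MPGGCC

Derivation:
start AUG at pos 0
pos 0: AUG -> M; peptide=M
pos 3: CCU -> P; peptide=MP
pos 6: GGA -> G; peptide=MPG
pos 9: GGA -> G; peptide=MPGG
pos 12: UGC -> C; peptide=MPGGC
pos 15: UGC -> C; peptide=MPGGCC
pos 18: UAA -> STOP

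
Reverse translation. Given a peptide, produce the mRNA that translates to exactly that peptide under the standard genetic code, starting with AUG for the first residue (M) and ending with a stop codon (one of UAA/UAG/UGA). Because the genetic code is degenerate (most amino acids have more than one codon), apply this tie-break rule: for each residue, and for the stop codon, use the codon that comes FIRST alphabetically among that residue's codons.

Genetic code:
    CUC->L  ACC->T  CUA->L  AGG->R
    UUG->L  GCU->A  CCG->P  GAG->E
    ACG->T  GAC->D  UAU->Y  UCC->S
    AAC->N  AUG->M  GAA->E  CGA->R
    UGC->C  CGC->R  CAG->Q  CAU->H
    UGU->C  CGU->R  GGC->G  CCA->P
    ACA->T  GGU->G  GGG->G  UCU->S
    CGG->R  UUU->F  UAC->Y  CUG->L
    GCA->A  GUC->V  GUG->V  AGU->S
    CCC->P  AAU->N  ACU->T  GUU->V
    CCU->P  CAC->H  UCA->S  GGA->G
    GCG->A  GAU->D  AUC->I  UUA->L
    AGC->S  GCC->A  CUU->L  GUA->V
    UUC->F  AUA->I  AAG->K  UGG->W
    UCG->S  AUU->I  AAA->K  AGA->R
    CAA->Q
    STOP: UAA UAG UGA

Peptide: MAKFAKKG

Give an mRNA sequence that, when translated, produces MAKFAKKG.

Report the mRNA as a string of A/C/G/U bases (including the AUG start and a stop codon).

residue 1: M -> AUG (start codon)
residue 2: A codons sorted = GCA,GCC,GCG,GCU -> pick first = GCA
residue 3: K codons sorted = AAA,AAG -> pick first = AAA
residue 4: F codons sorted = UUC,UUU -> pick first = UUC
residue 5: A codons sorted = GCA,GCC,GCG,GCU -> pick first = GCA
residue 6: K codons sorted = AAA,AAG -> pick first = AAA
residue 7: K codons sorted = AAA,AAG -> pick first = AAA
residue 8: G codons sorted = GGA,GGC,GGG,GGU -> pick first = GGA
terminator: stop codons sorted = UAA,UAG,UGA -> pick first = UAA

Answer: mRNA: AUGGCAAAAUUCGCAAAAAAAGGAUAA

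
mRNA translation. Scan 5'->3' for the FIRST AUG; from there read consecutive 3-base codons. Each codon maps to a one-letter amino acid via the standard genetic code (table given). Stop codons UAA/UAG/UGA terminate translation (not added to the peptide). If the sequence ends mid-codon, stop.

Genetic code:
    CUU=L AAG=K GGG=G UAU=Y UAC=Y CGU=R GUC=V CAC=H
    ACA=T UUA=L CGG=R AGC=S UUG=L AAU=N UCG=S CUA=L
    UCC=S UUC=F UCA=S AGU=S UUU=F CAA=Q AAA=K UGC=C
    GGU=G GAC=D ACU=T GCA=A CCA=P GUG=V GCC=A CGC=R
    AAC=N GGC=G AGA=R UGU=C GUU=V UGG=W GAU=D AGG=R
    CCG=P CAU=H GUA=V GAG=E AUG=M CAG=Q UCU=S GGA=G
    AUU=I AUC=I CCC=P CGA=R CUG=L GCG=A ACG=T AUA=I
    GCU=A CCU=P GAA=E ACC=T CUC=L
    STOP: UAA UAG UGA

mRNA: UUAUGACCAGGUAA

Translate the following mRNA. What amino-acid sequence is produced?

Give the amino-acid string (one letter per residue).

start AUG at pos 2
pos 2: AUG -> M; peptide=M
pos 5: ACC -> T; peptide=MT
pos 8: AGG -> R; peptide=MTR
pos 11: UAA -> STOP

Answer: MTR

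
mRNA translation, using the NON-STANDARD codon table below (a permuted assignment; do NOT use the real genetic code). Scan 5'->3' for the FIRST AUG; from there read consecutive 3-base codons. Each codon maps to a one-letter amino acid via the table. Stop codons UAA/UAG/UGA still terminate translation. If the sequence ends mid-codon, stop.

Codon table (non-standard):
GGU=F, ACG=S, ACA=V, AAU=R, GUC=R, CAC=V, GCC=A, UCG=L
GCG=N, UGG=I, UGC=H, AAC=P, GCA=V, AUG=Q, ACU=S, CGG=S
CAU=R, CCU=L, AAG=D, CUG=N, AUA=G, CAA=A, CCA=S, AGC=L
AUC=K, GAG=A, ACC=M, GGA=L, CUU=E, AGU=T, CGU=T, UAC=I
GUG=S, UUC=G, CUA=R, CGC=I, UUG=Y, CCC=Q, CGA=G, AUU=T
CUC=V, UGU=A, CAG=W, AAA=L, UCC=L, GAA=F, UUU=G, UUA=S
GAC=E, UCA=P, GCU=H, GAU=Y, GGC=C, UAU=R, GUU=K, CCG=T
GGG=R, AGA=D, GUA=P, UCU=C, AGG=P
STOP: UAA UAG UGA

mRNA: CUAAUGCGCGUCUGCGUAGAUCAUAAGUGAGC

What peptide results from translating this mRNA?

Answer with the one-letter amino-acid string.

Answer: QIRHPYRD

Derivation:
start AUG at pos 3
pos 3: AUG -> Q; peptide=Q
pos 6: CGC -> I; peptide=QI
pos 9: GUC -> R; peptide=QIR
pos 12: UGC -> H; peptide=QIRH
pos 15: GUA -> P; peptide=QIRHP
pos 18: GAU -> Y; peptide=QIRHPY
pos 21: CAU -> R; peptide=QIRHPYR
pos 24: AAG -> D; peptide=QIRHPYRD
pos 27: UGA -> STOP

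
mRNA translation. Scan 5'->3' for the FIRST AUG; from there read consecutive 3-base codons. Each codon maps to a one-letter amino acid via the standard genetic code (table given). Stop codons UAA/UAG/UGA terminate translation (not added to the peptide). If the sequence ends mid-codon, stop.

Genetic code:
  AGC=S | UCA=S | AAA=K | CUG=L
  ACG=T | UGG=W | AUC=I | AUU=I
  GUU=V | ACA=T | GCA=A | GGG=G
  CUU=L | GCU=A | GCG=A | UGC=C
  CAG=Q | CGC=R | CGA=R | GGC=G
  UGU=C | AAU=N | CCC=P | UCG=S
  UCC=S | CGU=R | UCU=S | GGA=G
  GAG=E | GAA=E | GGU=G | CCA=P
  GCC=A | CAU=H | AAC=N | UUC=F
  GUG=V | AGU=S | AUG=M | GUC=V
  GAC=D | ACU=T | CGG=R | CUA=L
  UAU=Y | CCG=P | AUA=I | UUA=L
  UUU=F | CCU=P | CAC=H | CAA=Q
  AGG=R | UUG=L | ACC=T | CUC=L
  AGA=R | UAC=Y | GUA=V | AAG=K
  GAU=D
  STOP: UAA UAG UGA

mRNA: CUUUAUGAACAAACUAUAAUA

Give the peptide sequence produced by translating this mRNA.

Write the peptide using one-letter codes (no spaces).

start AUG at pos 4
pos 4: AUG -> M; peptide=M
pos 7: AAC -> N; peptide=MN
pos 10: AAA -> K; peptide=MNK
pos 13: CUA -> L; peptide=MNKL
pos 16: UAA -> STOP

Answer: MNKL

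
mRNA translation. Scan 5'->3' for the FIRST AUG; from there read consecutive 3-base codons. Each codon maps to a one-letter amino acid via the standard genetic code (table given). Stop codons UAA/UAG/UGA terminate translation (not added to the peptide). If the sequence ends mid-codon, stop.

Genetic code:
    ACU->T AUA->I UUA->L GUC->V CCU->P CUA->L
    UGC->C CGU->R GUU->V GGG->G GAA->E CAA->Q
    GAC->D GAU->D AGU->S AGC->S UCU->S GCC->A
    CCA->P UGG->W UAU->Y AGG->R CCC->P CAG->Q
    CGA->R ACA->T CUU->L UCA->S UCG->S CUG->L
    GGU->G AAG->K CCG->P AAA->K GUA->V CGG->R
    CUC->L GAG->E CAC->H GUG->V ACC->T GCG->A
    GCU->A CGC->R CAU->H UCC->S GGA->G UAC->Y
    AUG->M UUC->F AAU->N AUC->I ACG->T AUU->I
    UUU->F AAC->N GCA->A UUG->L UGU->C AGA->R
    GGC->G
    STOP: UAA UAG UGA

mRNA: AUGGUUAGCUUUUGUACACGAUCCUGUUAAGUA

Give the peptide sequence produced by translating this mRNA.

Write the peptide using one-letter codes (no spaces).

start AUG at pos 0
pos 0: AUG -> M; peptide=M
pos 3: GUU -> V; peptide=MV
pos 6: AGC -> S; peptide=MVS
pos 9: UUU -> F; peptide=MVSF
pos 12: UGU -> C; peptide=MVSFC
pos 15: ACA -> T; peptide=MVSFCT
pos 18: CGA -> R; peptide=MVSFCTR
pos 21: UCC -> S; peptide=MVSFCTRS
pos 24: UGU -> C; peptide=MVSFCTRSC
pos 27: UAA -> STOP

Answer: MVSFCTRSC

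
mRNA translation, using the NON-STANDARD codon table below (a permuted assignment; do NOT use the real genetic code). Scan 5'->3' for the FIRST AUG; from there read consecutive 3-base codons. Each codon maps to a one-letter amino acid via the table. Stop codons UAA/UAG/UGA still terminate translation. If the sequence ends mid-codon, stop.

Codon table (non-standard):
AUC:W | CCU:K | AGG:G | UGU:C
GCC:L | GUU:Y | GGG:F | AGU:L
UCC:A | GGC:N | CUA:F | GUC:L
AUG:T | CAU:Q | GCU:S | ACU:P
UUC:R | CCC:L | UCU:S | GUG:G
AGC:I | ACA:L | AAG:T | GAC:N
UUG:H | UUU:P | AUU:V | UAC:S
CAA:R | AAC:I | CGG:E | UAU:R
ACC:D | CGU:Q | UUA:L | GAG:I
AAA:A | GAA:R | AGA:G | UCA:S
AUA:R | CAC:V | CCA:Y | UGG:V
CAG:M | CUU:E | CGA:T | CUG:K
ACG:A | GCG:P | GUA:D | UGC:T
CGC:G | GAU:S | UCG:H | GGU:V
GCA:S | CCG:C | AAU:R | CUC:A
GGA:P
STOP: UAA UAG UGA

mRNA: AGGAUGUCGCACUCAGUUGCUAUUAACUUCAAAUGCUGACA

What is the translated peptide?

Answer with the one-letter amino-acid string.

Answer: THVSYSVIRAT

Derivation:
start AUG at pos 3
pos 3: AUG -> T; peptide=T
pos 6: UCG -> H; peptide=TH
pos 9: CAC -> V; peptide=THV
pos 12: UCA -> S; peptide=THVS
pos 15: GUU -> Y; peptide=THVSY
pos 18: GCU -> S; peptide=THVSYS
pos 21: AUU -> V; peptide=THVSYSV
pos 24: AAC -> I; peptide=THVSYSVI
pos 27: UUC -> R; peptide=THVSYSVIR
pos 30: AAA -> A; peptide=THVSYSVIRA
pos 33: UGC -> T; peptide=THVSYSVIRAT
pos 36: UGA -> STOP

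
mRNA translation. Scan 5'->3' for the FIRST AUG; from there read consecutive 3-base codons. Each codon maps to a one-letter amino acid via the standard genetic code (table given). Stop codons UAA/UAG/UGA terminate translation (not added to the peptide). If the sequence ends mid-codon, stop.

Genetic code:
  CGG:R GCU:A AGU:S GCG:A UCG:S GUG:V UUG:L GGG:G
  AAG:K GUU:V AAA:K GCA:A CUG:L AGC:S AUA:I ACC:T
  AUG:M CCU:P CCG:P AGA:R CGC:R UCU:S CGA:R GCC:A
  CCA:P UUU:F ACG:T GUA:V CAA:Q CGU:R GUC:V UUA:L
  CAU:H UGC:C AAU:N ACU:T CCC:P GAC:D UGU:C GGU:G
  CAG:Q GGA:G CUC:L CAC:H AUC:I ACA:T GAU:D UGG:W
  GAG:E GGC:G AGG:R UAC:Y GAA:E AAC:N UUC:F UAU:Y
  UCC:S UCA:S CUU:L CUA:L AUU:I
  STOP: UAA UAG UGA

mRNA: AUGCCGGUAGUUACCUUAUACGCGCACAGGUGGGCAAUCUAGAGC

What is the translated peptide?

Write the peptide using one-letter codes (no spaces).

Answer: MPVVTLYAHRWAI

Derivation:
start AUG at pos 0
pos 0: AUG -> M; peptide=M
pos 3: CCG -> P; peptide=MP
pos 6: GUA -> V; peptide=MPV
pos 9: GUU -> V; peptide=MPVV
pos 12: ACC -> T; peptide=MPVVT
pos 15: UUA -> L; peptide=MPVVTL
pos 18: UAC -> Y; peptide=MPVVTLY
pos 21: GCG -> A; peptide=MPVVTLYA
pos 24: CAC -> H; peptide=MPVVTLYAH
pos 27: AGG -> R; peptide=MPVVTLYAHR
pos 30: UGG -> W; peptide=MPVVTLYAHRW
pos 33: GCA -> A; peptide=MPVVTLYAHRWA
pos 36: AUC -> I; peptide=MPVVTLYAHRWAI
pos 39: UAG -> STOP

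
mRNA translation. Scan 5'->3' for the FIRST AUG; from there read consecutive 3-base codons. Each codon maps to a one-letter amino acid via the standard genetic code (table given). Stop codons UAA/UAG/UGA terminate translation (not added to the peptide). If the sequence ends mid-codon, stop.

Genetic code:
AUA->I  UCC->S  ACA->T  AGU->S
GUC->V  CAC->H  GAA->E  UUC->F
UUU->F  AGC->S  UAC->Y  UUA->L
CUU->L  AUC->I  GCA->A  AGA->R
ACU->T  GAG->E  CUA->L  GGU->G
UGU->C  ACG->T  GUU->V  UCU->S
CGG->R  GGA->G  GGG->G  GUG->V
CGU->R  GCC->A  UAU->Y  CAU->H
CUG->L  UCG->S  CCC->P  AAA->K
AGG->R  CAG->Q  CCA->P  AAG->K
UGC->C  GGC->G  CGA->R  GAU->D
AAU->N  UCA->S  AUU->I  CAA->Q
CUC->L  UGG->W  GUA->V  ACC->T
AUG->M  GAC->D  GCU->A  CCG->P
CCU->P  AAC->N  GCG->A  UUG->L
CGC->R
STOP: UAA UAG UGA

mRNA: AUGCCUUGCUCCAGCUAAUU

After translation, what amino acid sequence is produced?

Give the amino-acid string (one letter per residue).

Answer: MPCSS

Derivation:
start AUG at pos 0
pos 0: AUG -> M; peptide=M
pos 3: CCU -> P; peptide=MP
pos 6: UGC -> C; peptide=MPC
pos 9: UCC -> S; peptide=MPCS
pos 12: AGC -> S; peptide=MPCSS
pos 15: UAA -> STOP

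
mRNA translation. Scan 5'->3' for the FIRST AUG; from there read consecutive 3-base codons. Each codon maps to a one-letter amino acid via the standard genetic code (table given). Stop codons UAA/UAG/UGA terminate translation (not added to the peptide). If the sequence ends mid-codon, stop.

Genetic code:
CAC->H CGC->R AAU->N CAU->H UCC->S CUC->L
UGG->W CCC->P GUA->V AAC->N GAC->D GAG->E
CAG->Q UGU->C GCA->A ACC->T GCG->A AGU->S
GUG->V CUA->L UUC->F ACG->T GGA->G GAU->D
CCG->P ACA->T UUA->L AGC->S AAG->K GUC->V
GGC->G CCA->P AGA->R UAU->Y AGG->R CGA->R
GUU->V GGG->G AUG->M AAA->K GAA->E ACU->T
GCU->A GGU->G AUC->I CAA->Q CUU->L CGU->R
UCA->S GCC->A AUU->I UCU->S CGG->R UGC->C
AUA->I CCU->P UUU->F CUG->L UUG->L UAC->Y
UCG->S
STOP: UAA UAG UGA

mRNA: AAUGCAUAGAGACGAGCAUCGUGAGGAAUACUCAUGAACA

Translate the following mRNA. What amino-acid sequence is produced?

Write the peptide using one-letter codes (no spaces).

Answer: MHRDEHREEYS

Derivation:
start AUG at pos 1
pos 1: AUG -> M; peptide=M
pos 4: CAU -> H; peptide=MH
pos 7: AGA -> R; peptide=MHR
pos 10: GAC -> D; peptide=MHRD
pos 13: GAG -> E; peptide=MHRDE
pos 16: CAU -> H; peptide=MHRDEH
pos 19: CGU -> R; peptide=MHRDEHR
pos 22: GAG -> E; peptide=MHRDEHRE
pos 25: GAA -> E; peptide=MHRDEHREE
pos 28: UAC -> Y; peptide=MHRDEHREEY
pos 31: UCA -> S; peptide=MHRDEHREEYS
pos 34: UGA -> STOP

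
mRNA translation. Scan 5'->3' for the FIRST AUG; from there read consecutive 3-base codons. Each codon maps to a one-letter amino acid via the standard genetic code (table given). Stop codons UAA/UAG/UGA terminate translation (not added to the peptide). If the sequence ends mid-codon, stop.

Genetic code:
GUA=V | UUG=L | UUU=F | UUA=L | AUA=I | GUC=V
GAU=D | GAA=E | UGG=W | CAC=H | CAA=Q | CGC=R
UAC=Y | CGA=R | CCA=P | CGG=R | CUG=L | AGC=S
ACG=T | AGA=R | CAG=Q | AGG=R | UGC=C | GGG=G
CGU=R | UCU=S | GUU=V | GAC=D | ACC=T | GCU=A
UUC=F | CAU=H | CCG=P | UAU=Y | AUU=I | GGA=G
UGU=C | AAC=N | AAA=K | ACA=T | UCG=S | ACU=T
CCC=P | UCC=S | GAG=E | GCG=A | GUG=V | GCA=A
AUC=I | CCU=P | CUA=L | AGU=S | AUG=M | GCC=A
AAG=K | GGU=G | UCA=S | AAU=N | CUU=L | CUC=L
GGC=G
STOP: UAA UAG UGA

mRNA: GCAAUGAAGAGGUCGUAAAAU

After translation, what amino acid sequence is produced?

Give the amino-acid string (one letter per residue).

Answer: MKRS

Derivation:
start AUG at pos 3
pos 3: AUG -> M; peptide=M
pos 6: AAG -> K; peptide=MK
pos 9: AGG -> R; peptide=MKR
pos 12: UCG -> S; peptide=MKRS
pos 15: UAA -> STOP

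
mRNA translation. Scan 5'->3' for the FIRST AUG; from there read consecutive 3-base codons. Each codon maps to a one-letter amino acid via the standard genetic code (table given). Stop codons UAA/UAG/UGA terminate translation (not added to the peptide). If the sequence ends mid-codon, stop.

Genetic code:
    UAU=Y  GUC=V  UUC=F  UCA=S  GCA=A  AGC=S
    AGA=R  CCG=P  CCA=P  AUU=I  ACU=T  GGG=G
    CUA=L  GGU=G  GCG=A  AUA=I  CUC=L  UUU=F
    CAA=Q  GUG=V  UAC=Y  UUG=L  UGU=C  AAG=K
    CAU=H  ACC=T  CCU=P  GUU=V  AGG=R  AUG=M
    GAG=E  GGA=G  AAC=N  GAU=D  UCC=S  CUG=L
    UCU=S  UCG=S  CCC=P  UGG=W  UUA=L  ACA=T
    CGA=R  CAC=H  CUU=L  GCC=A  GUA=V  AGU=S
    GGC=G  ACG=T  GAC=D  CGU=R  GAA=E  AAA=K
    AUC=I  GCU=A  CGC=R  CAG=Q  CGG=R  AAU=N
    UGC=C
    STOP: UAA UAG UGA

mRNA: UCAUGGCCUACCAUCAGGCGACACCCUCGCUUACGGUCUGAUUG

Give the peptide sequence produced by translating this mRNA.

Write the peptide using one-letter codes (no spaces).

start AUG at pos 2
pos 2: AUG -> M; peptide=M
pos 5: GCC -> A; peptide=MA
pos 8: UAC -> Y; peptide=MAY
pos 11: CAU -> H; peptide=MAYH
pos 14: CAG -> Q; peptide=MAYHQ
pos 17: GCG -> A; peptide=MAYHQA
pos 20: ACA -> T; peptide=MAYHQAT
pos 23: CCC -> P; peptide=MAYHQATP
pos 26: UCG -> S; peptide=MAYHQATPS
pos 29: CUU -> L; peptide=MAYHQATPSL
pos 32: ACG -> T; peptide=MAYHQATPSLT
pos 35: GUC -> V; peptide=MAYHQATPSLTV
pos 38: UGA -> STOP

Answer: MAYHQATPSLTV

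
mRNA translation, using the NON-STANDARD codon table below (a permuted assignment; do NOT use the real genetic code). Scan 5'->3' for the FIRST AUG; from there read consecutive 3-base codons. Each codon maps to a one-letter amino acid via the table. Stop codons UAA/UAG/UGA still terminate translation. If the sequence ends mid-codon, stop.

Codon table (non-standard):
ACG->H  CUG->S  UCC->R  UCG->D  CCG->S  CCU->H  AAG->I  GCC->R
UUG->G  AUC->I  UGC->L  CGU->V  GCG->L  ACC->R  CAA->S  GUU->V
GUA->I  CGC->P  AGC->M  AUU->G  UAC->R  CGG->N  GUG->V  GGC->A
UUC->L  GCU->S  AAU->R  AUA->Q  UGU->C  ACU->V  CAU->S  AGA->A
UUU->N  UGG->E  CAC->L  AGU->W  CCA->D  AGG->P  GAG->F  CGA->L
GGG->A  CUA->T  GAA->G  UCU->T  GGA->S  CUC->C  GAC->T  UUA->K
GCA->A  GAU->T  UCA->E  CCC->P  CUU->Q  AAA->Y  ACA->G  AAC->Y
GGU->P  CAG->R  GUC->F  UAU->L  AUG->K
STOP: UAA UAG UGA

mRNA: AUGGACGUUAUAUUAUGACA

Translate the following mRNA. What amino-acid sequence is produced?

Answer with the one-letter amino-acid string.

Answer: KTVQK

Derivation:
start AUG at pos 0
pos 0: AUG -> K; peptide=K
pos 3: GAC -> T; peptide=KT
pos 6: GUU -> V; peptide=KTV
pos 9: AUA -> Q; peptide=KTVQ
pos 12: UUA -> K; peptide=KTVQK
pos 15: UGA -> STOP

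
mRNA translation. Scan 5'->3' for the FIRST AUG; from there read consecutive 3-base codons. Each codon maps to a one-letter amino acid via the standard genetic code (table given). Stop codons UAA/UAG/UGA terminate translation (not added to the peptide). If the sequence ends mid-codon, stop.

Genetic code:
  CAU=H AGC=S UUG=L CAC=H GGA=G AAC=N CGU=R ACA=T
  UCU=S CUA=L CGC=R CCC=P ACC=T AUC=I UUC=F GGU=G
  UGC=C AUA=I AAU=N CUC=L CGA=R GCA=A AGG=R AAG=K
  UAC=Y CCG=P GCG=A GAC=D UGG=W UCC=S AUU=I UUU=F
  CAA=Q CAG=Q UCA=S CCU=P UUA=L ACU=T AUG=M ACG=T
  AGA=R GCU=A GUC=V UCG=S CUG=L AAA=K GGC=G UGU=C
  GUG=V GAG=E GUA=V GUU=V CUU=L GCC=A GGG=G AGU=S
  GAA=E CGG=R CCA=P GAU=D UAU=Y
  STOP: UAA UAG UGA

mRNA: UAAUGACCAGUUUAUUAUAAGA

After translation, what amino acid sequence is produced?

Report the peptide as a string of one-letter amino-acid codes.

start AUG at pos 2
pos 2: AUG -> M; peptide=M
pos 5: ACC -> T; peptide=MT
pos 8: AGU -> S; peptide=MTS
pos 11: UUA -> L; peptide=MTSL
pos 14: UUA -> L; peptide=MTSLL
pos 17: UAA -> STOP

Answer: MTSLL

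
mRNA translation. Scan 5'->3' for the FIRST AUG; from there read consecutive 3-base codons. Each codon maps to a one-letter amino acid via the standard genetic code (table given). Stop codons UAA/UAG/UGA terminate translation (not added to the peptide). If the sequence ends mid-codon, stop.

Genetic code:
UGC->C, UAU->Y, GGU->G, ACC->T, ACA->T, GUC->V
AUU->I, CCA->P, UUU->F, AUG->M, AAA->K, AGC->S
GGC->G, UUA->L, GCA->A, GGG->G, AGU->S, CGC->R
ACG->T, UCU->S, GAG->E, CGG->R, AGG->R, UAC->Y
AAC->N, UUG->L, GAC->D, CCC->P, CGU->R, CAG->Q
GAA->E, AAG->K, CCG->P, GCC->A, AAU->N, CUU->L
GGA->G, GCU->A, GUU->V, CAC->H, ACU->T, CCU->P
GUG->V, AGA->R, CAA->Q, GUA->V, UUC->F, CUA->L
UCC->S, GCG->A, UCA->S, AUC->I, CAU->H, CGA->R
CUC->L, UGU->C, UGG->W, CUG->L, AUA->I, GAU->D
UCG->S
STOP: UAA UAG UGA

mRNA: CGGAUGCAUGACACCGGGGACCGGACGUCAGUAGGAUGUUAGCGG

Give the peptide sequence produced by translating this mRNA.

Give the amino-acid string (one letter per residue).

start AUG at pos 3
pos 3: AUG -> M; peptide=M
pos 6: CAU -> H; peptide=MH
pos 9: GAC -> D; peptide=MHD
pos 12: ACC -> T; peptide=MHDT
pos 15: GGG -> G; peptide=MHDTG
pos 18: GAC -> D; peptide=MHDTGD
pos 21: CGG -> R; peptide=MHDTGDR
pos 24: ACG -> T; peptide=MHDTGDRT
pos 27: UCA -> S; peptide=MHDTGDRTS
pos 30: GUA -> V; peptide=MHDTGDRTSV
pos 33: GGA -> G; peptide=MHDTGDRTSVG
pos 36: UGU -> C; peptide=MHDTGDRTSVGC
pos 39: UAG -> STOP

Answer: MHDTGDRTSVGC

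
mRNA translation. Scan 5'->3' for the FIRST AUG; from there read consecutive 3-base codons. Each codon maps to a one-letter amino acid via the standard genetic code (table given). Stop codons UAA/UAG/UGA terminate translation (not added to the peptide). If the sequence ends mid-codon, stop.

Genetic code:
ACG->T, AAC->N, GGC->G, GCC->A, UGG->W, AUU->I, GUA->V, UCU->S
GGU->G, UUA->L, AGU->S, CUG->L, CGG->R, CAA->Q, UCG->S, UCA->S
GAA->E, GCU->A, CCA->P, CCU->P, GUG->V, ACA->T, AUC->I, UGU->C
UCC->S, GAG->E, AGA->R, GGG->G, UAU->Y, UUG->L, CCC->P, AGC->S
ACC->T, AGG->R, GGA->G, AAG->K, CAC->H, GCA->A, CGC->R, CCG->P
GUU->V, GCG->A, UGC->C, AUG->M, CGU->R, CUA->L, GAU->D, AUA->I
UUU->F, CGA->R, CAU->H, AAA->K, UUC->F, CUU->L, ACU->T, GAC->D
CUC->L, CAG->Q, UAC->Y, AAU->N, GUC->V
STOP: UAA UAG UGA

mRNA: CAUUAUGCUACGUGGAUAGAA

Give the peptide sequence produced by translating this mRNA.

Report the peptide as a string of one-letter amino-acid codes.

Answer: MLRG

Derivation:
start AUG at pos 4
pos 4: AUG -> M; peptide=M
pos 7: CUA -> L; peptide=ML
pos 10: CGU -> R; peptide=MLR
pos 13: GGA -> G; peptide=MLRG
pos 16: UAG -> STOP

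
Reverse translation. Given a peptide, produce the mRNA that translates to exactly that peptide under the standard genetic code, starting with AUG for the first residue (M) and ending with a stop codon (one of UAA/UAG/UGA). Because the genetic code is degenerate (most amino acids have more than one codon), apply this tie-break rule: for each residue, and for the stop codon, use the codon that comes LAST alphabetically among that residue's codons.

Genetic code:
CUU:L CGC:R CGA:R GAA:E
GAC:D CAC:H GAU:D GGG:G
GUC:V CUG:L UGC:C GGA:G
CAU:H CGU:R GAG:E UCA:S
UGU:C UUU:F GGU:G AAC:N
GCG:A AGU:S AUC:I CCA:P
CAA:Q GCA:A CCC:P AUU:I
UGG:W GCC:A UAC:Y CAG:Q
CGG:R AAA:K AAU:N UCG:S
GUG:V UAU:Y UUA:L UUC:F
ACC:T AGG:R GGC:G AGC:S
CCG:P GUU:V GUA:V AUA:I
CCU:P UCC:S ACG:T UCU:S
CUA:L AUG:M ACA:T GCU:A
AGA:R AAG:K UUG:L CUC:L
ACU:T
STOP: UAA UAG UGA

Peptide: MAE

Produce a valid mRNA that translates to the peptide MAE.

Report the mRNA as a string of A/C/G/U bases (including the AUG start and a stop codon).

residue 1: M -> AUG (start codon)
residue 2: A codons sorted = GCA,GCC,GCG,GCU -> pick last = GCU
residue 3: E codons sorted = GAA,GAG -> pick last = GAG
terminator: stop codons sorted = UAA,UAG,UGA -> pick last = UGA

Answer: mRNA: AUGGCUGAGUGA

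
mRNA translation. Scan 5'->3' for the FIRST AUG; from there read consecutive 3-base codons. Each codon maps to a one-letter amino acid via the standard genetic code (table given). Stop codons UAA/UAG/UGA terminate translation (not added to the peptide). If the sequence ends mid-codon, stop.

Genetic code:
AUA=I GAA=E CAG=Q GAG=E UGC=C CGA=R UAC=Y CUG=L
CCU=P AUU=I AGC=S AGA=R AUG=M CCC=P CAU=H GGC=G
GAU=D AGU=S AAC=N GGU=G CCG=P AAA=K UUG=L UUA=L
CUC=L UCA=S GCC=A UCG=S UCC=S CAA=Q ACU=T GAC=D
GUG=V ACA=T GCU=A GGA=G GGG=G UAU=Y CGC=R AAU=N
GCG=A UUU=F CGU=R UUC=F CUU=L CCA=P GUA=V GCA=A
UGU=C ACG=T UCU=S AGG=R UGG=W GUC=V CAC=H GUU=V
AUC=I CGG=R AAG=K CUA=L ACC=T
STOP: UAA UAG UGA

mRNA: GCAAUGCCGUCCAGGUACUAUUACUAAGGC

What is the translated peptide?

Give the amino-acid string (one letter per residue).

start AUG at pos 3
pos 3: AUG -> M; peptide=M
pos 6: CCG -> P; peptide=MP
pos 9: UCC -> S; peptide=MPS
pos 12: AGG -> R; peptide=MPSR
pos 15: UAC -> Y; peptide=MPSRY
pos 18: UAU -> Y; peptide=MPSRYY
pos 21: UAC -> Y; peptide=MPSRYYY
pos 24: UAA -> STOP

Answer: MPSRYYY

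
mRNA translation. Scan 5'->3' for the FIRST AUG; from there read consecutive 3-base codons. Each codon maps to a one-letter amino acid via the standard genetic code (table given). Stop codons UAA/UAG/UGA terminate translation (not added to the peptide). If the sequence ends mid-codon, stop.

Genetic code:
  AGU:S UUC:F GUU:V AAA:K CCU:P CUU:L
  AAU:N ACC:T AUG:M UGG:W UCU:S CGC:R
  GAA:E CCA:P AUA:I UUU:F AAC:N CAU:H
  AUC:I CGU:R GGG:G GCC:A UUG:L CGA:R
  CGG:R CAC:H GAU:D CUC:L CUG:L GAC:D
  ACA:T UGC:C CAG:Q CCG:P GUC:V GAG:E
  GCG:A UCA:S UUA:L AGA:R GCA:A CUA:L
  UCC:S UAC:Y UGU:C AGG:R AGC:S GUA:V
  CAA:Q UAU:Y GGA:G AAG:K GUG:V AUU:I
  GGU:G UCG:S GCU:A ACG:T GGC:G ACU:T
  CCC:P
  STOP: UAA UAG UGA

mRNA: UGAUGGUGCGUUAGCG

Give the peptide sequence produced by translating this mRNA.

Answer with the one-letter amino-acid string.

start AUG at pos 2
pos 2: AUG -> M; peptide=M
pos 5: GUG -> V; peptide=MV
pos 8: CGU -> R; peptide=MVR
pos 11: UAG -> STOP

Answer: MVR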